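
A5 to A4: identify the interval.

Descending from A5 to A4 is the same interval as ascending A4 to A5.
A to A is the same letter name, plus an octave, so the interval is some kind of octave.
Counting semitones, A4→A5 is 12, which is the perfect octave.

perfect octave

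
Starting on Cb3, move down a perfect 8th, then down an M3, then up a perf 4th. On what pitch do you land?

Cb3 down a perfect octave → Cb2 (12 semitones).
Cb2 down a major third → Abb1 (4 semitones).
Up a perfect fourth from Abb1: Dbb2 (5 semitones up).

Dbb2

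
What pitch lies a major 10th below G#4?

E3

Three letters down from G (plus an octave) reaches E.
Moving 16 semitones down from G#4 (the size of a major tenth) reaches E3.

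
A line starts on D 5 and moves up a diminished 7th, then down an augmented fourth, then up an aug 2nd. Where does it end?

D5 up a diminished seventh → Cb6 (9 semitones).
An augmented fourth down from Cb6 is Gbb5.
An augmented second up from Gbb5 is Ab5.

A flat 5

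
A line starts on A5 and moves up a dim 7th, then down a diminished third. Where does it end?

A diminished seventh up from A5 is Gb6.
Down a diminished third from Gb6: E6 (2 semitones down).

E6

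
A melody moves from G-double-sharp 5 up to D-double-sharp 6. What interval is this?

G to D spans five letter names (G-A-B-C-D): a fifth.
The perfect fifth spans 7 semitones, and G##5 to D##6 is exactly 7 semitones — so this is a perfect fifth.

perfect fifth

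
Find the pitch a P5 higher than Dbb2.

Abb2

The fifth takes the letter from D up to A.
A perfect fifth spans 7 semitones, so from Dbb2 the target pitch is Abb2.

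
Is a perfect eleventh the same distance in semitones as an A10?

A perfect eleventh spans 17 semitones, and an augmented tenth also spans 17 semitones — they're enharmonic.

Yes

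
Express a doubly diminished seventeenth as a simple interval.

doubly diminished third

Subtracting seven from the interval number removes an octave: 17 − 14 = 3.
That makes a doubly diminished seventeenth a compound doubly diminished third — 2 octaves plus a doubly diminished third.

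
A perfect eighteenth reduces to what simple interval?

Each octave removed subtracts seven from the number: 18 − 14 = 4.
So a perfect eighteenth is 2 octaves plus a perfect fourth. The quality is unchanged.

perfect fourth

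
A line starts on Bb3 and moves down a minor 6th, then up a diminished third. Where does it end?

Bb3 down a minor sixth → D3 (8 semitones).
D3 up a diminished third → Fb3 (2 semitones).

Fb3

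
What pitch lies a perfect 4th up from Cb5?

Fb5

Counting four letter names up from C lands on F.
Moving 5 semitones up from Cb5 (the size of a perfect fourth) reaches Fb5.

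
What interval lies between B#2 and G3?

B to G spans six letter names (B-C-D-E-F-G): a sixth.
The major sixth is 9 semitones; here we have 7, two semitones narrower: diminished.

diminished 6th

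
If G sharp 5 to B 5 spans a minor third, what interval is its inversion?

Inverted interval numbers add to nine, so a third pairs with a sixth (3 + 6 = 9).
Quality inverts too: minor becomes major. That makes the inversion a major sixth.

major 6th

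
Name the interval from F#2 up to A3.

F to A spans three letter names (F-G-A), plus an octave: a tenth.
At 15 semitones, F#2→A3 falls one short of a major tenth: minor.
(Equivalently, a compound minor third: a minor third plus an octave.)

minor 10th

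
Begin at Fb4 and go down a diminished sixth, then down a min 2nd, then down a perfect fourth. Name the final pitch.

D#3

Down a diminished sixth from Fb4: A3 (7 semitones down).
Down a minor second from A3: G#3 (1 semitone down).
Down a perfect fourth from G#3: D#3 (5 semitones down).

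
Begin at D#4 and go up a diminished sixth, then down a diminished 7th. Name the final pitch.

Up a diminished sixth from D#4: Bb4 (7 semitones up).
Down a diminished seventh from Bb4: C#4 (9 semitones down).

C#4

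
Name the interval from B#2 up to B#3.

B to B is the same letter name, plus an octave, so the interval is some kind of octave.
B#2 to B#3 is 12 semitones, matching the perfect octave exactly, so the quality is perfect.

perfect octave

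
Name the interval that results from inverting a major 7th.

minor second

Inverted interval numbers add to nine, so a seventh pairs with a second (7 + 2 = 9).
And major becomes minor under inversion, so we get a minor second.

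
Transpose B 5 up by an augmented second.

C double-sharp 6

Counting two letter names up from B lands on C.
An augmented second is 3 semitones; 3 semitones up from B5 gives C##6.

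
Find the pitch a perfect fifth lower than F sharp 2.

B 1

Five letter names down from F: B.
Moving 7 semitones down from F#2 (the size of a perfect fifth) reaches B1.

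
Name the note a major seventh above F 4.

Counting seven letter names up from F lands on E.
A major seventh spans 11 semitones, so from F4 the target pitch is E5.

E 5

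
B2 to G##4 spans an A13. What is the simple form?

augmented 6th

Subtracting seven from the interval number removes an octave: 13 − 7 = 6.
So an augmented thirteenth is an octave plus an augmented sixth. The quality is unchanged.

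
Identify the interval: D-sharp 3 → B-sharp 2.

minor third

Descending from D#3 to B#2 is the same interval as ascending B#2 to D#3.
B to D spans three letter names (B-C-D) — that makes it a third of some quality.
At 3 semitones, B#2→D#3 falls one short of a major third: minor.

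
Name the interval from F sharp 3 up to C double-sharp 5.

augmented twelfth

F to C spans five letter names (F-G-A-B-C), plus an octave — that makes it a twelfth of some quality.
A perfect twelfth would be 19 semitones; F#3 to C##5 is 20, one semitone wider, so the interval is augmented.
(Equivalently, a compound augmented fifth: an augmented fifth plus an octave.)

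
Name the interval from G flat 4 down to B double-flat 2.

major thirteenth

Descending from Gb4 to Bbb2 is the same interval as ascending Bbb2 to Gb4.
B to G spans six letter names (B-C-D-E-F-G), plus an octave: a thirteenth.
Bbb2 to Gb4 is 21 semitones, matching the major thirteenth exactly, so the quality is major.
(Equivalently, a compound major sixth: a major sixth plus an octave.)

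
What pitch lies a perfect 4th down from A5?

Counting four letter names down from A lands on E.
A perfect fourth spans 5 semitones, so from A5 the target pitch is E5.

E5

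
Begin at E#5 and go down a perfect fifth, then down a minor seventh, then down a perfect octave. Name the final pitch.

B#2

Down a perfect fifth from E#5: A#4 (7 semitones down).
A minor seventh down from A#4 is B#3.
A perfect octave down from B#3 is B#2.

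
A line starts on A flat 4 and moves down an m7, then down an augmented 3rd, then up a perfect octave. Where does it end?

G double-flat 4

Down a minor seventh from Ab4: Bb3 (10 semitones down).
Down an augmented third from Bb3: Gbb3 (5 semitones down).
A perfect octave up from Gbb3 is Gbb4.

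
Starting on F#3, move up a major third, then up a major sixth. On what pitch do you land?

F##4

A major third up from F#3 is A#3.
A major sixth up from A#3 is F##4.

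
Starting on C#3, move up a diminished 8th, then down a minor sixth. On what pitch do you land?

E3

C#3 up a diminished octave → C4 (11 semitones).
Down a minor sixth from C4: E3 (8 semitones down).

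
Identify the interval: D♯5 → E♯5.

major 2nd

D to E spans two letter names (D-E) — that makes it a second of some quality.
Counting semitones, D#5→E#5 is 2, which is the major second.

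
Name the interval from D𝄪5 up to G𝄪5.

perfect fourth

D to G spans four letter names (D-E-F-G), so the interval is some kind of fourth.
Counting semitones, D##5→G##5 is 5, which is the perfect fourth.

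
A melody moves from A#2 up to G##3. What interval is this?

A to G spans seven letter names (A-B-C-D-E-F-G): a seventh.
A#2 to G##3 is 11 semitones, matching the major seventh exactly, so the quality is major.

major 7th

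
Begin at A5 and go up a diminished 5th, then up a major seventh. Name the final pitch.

D7

Up a diminished fifth from A5: Eb6 (6 semitones up).
Eb6 up a major seventh → D7 (11 semitones).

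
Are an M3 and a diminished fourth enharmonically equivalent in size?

Yes

A major third = 4 semitones = a diminished fourth; enharmonically equal.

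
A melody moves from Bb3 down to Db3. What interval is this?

Descending from Bb3 to Db3 is the same interval as ascending Db3 to Bb3.
D to B spans six letter names (D-E-F-G-A-B): a sixth.
The major sixth spans 9 semitones, and Db3 to Bb3 is exactly 9 semitones — so this is a major sixth.

major sixth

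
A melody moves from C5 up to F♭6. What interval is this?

C to F spans four letter names (C-D-E-F), plus an octave: an eleventh.
C5 to Fb6 spans 16 semitones — one semitone narrower than the perfect eleventh (17) — giving a diminished eleventh.
(Equivalently, a compound diminished fourth: a diminished fourth plus an octave.)

diminished eleventh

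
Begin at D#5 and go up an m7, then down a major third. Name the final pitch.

A5

Up a minor seventh from D#5: C#6 (10 semitones up).
Down a major third from C#6: A5 (4 semitones down).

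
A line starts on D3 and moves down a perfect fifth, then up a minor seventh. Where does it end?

D3 down a perfect fifth → G2 (7 semitones).
A minor seventh up from G2 is F3.

F3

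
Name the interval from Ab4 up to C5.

major third

A to C spans three letter names (A-B-C): a third.
Counting semitones, Ab4→C5 is 4, which is the major third.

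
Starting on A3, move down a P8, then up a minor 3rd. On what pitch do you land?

C3

Down a perfect octave from A3: A2 (12 semitones down).
A minor third up from A2 is C3.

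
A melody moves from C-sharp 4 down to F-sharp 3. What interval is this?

perfect fifth

Descending from C#4 to F#3 is the same interval as ascending F#3 to C#4.
F to C spans five letter names (F-G-A-B-C), so the interval is some kind of fifth.
F#3 to C#4 is 7 semitones, matching the perfect fifth exactly, so the quality is perfect.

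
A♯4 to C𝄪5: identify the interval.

major third

A to C spans three letter names (A-B-C): a third.
Counting semitones, A#4→C##5 is 4, which is the major third.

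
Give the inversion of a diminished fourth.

Inverted interval numbers add to nine, so a fourth pairs with a fifth (4 + 5 = 9).
Quality inverts too: diminished becomes augmented. That makes the inversion an augmented fifth.

augmented fifth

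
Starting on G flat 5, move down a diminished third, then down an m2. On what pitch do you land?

D sharp 5

Down a diminished third from Gb5: E5 (2 semitones down).
A minor second down from E5 is D#5.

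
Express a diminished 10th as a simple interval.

diminished third

Subtracting seven from the interval number removes an octave: 10 − 7 = 3.
So a diminished tenth is an octave plus a diminished third. The quality is unchanged.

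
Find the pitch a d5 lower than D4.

G#3

The fifth takes the letter from D down to G.
A diminished fifth is 6 semitones; 6 semitones down from D4 gives G#3.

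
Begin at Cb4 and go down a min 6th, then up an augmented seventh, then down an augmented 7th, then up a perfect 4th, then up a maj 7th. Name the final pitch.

A minor sixth down from Cb4 is Eb3.
Eb3 up an augmented seventh → D#4 (12 semitones).
D#4 down an augmented seventh → Eb3 (12 semitones).
A perfect fourth up from Eb3 is Ab3.
Up a major seventh from Ab3: G4 (11 semitones up).

G4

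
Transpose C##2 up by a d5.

G#2

Counting five letter names up from C lands on G.
Moving 6 semitones up from C##2 (the size of a diminished fifth) reaches G#2.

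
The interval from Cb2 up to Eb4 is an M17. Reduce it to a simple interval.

major third

Each octave removed subtracts seven from the number: 17 − 14 = 3.
So a major seventeenth is 2 octaves plus a major third. The quality is unchanged.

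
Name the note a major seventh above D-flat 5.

Counting seven letter names up from D lands on C.
A major seventh spans 11 semitones, so from Db5 the target pitch is C6.

C 6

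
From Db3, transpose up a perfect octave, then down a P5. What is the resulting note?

Up a perfect octave from Db3: Db4 (12 semitones up).
Db4 down a perfect fifth → Gb3 (7 semitones).

Gb3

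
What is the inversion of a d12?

First reduce the compound diminished twelfth to its simple form, a diminished fifth.
Interval numbers invert to sum to nine: 5 + 4 = 9, so a fifth inverts to a fourth.
The quality also flips — diminished becomes augmented — giving an augmented fourth.

augmented 4th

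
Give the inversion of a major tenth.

First reduce the compound major tenth to its simple form, a major third.
Interval numbers invert to sum to nine: 3 + 6 = 9, so a third inverts to a sixth.
And major becomes minor under inversion, so we get a minor sixth.

m6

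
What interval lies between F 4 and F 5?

perfect octave

F to F is the same letter name, plus an octave: an octave.
F4 to F5 is 12 semitones, matching the perfect octave exactly, so the quality is perfect.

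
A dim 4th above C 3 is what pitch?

Four letter names up from C: F.
A diminished fourth spans 4 semitones, so from C3 the target pitch is Fb3.

F-flat 3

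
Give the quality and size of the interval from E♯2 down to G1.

Descending from E#2 to G1 is the same interval as ascending G1 to E#2.
G to E spans six letter names (G-A-B-C-D-E): a sixth.
G1 to E#2 spans 10 semitones — one semitone wider than the major sixth (9) — giving an augmented sixth.

augmented sixth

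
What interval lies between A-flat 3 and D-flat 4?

A to D spans four letter names (A-B-C-D) — that makes it a fourth of some quality.
The perfect fourth spans 5 semitones, and Ab3 to Db4 is exactly 5 semitones — so this is a perfect fourth.

perfect 4th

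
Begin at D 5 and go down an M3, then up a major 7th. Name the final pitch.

A 5

A major third down from D5 is Bb4.
Up a major seventh from Bb4: A5 (11 semitones up).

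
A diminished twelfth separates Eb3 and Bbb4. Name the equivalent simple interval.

Take out an octave (7 from the number): 12 − 7 = 5.
Quality carries through unchanged, so the simple form is a diminished fifth.

diminished 5th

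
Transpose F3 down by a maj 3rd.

The third takes the letter from F down to D.
A major third is 4 semitones; 4 semitones down from F3 gives Db3.

Db3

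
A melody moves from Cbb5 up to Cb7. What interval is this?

C to C is the same letter name, plus 2 octaves — that makes it a fifteenth of some quality.
Cbb5 to Cb7 spans 25 semitones — one semitone wider than the perfect fifteenth (24) — giving an augmented fifteenth.
(Equivalently, a compound augmented octave: an augmented octave plus an octave.)

augmented fifteenth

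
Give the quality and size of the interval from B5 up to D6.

B to D spans three letter names (B-C-D), so the interval is some kind of third.
A major third would be 4 semitones, but B5 to D6 is 3 — one semitone narrower, making it a minor third.

minor third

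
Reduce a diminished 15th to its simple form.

Take out an octave (7 from the number): 15 − 7 = 8.
Quality carries through unchanged, so the simple form is a diminished octave.

d8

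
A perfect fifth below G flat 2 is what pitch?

Counting five letter names down from G lands on C.
A perfect fifth spans 7 semitones, so from Gb2 the target pitch is Cb2.

C flat 2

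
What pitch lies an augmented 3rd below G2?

Ebb2

The third takes the letter from G down to E.
An augmented third is 5 semitones; 5 semitones down from G2 gives Ebb2.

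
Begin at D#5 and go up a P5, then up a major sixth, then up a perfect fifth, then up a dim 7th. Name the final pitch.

A perfect fifth up from D#5 is A#5.
A major sixth up from A#5 is F##6.
Up a perfect fifth from F##6: C##7 (7 semitones up).
Up a diminished seventh from C##7: B7 (9 semitones up).

B7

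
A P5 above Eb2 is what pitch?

Bb2

Five letter names up from E: B.
Moving 7 semitones up from Eb2 (the size of a perfect fifth) reaches Bb2.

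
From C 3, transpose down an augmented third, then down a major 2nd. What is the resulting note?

Down an augmented third from C3: Abb2 (5 semitones down).
A major second down from Abb2 is Gbb2.

G double-flat 2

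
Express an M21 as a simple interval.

major 7th

Subtracting seven from the interval number removes an octave: 21 − 14 = 7.
That makes a major twenty-first a compound major seventh — 2 octaves plus a major seventh.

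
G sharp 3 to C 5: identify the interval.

diminished eleventh

G to C spans four letter names (G-A-B-C), plus an octave, so the interval is some kind of eleventh.
G#3 to C5 spans 16 semitones — one semitone narrower than the perfect eleventh (17) — giving a diminished eleventh.
(Equivalently, a compound diminished fourth: a diminished fourth plus an octave.)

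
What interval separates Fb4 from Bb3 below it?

Descending from Fb4 to Bb3 is the same interval as ascending Bb3 to Fb4.
B to F spans five letter names (B-C-D-E-F): a fifth.
The perfect fifth is 7 semitones; here we have 6, one semitone narrower: diminished.

d5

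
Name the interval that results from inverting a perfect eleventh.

First reduce the compound perfect eleventh to its simple form, a perfect fourth.
Interval numbers invert to sum to nine: 4 + 5 = 9, so a fourth inverts to a fifth.
The quality also flips — perfect stays perfect — giving a perfect fifth.

perfect 5th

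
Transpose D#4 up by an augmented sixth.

Counting six letter names up from D lands on B.
An augmented sixth is 10 semitones; 10 semitones up from D#4 gives B##4.

B##4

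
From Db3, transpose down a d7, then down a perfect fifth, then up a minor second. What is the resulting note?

A diminished seventh down from Db3 is E2.
E2 down a perfect fifth → A1 (7 semitones).
Up a minor second from A1: Bb1 (1 semitone up).

Bb1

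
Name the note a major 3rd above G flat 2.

B flat 2

Counting three letter names up from G lands on B.
Moving 4 semitones up from Gb2 (the size of a major third) reaches Bb2.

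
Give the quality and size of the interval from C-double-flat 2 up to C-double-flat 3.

C to C is the same letter name, plus an octave — that makes it an octave of some quality.
Counting semitones, Cbb2→Cbb3 is 12, which is the perfect octave.

P8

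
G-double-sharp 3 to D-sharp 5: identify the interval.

diminished twelfth

G to D spans five letter names (G-A-B-C-D), plus an octave: a twelfth.
G##3 to D#5 spans 18 semitones — one semitone narrower than the perfect twelfth (19) — giving a diminished twelfth.
(Equivalently, a compound diminished fifth: a diminished fifth plus an octave.)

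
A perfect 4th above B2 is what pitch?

E3

Counting four letter names up from B lands on E.
A perfect fourth spans 5 semitones, so from B2 the target pitch is E3.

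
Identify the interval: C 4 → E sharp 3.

diminished sixth

Descending from C4 to E#3 is the same interval as ascending E#3 to C4.
E to C spans six letter names (E-F-G-A-B-C), so the interval is some kind of sixth.
The major sixth is 9 semitones; here we have 7, two semitones narrower: diminished.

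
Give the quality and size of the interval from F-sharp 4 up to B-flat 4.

F to B spans four letter names (F-G-A-B): a fourth.
A perfect fourth would be 5 semitones; F#4 to Bb4 is 4, one semitone narrower, so the interval is diminished.

diminished fourth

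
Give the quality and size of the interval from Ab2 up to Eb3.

perfect 5th

A to E spans five letter names (A-B-C-D-E) — that makes it a fifth of some quality.
The perfect fifth spans 7 semitones, and Ab2 to Eb3 is exactly 7 semitones — so this is a perfect fifth.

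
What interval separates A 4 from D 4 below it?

Descending from A4 to D4 is the same interval as ascending D4 to A4.
D to A spans five letter names (D-E-F-G-A): a fifth.
D4 to A4 is 7 semitones, matching the perfect fifth exactly, so the quality is perfect.

P5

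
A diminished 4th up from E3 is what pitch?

The fourth takes the letter from E up to A.
A diminished fourth spans 4 semitones, so from E3 the target pitch is Ab3.

Ab3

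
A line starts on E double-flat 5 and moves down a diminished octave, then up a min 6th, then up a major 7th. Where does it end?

B flat 5

A diminished octave down from Ebb5 is Eb4.
A minor sixth up from Eb4 is Cb5.
A major seventh up from Cb5 is Bb5.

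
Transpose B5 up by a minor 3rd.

Three letter names up from B: D.
A minor third is 3 semitones; 3 semitones up from B5 gives D6.

D6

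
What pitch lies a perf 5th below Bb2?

Five letter names down from B: E.
A perfect fifth spans 7 semitones, so from Bb2 the target pitch is Eb2.

Eb2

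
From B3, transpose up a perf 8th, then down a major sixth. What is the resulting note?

D4

B3 up a perfect octave → B4 (12 semitones).
B4 down a major sixth → D4 (9 semitones).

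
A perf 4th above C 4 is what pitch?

F 4

Four letter names up from C: F.
A perfect fourth is 5 semitones; 5 semitones up from C4 gives F4.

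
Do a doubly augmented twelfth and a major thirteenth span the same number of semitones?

A doubly augmented twelfth spans 21 semitones, and a major thirteenth also spans 21 semitones — they're enharmonic.

Yes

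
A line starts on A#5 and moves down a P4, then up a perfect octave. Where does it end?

Down a perfect fourth from A#5: E#5 (5 semitones down).
E#5 up a perfect octave → E#6 (12 semitones).

E#6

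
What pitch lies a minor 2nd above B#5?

C#6

Two letter names up from B: C.
A minor second is 1 semitone; 1 semitone up from B#5 gives C#6.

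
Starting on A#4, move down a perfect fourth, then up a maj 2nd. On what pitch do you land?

F##4

Down a perfect fourth from A#4: E#4 (5 semitones down).
E#4 up a major second → F##4 (2 semitones).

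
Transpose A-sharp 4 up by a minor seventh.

G-sharp 5

Seven letter names up from A: G.
A minor seventh spans 10 semitones, so from A#4 the target pitch is G#5.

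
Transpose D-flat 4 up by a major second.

E-flat 4

Two letter names up from D: E.
Moving 2 semitones up from Db4 (the size of a major second) reaches Eb4.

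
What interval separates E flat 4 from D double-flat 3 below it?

augmented 9th

Descending from Eb4 to Dbb3 is the same interval as ascending Dbb3 to Eb4.
D to E spans two letter names (D-E), plus an octave, so the interval is some kind of ninth.
The major ninth is 14 semitones; here we have 15, one semitone wider: augmented.
(Equivalently, a compound augmented second: an augmented second plus an octave.)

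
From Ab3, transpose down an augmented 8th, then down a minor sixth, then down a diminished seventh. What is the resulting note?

D1

An augmented octave down from Ab3 is Abb2.
Abb2 down a minor sixth → Cb2 (8 semitones).
Cb2 down a diminished seventh → D1 (9 semitones).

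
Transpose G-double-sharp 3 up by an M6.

Six letter names up from G: E.
A major sixth spans 9 semitones, so from G##3 the target pitch is E##4.

E-double-sharp 4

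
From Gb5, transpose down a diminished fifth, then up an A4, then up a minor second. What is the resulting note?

G5

Down a diminished fifth from Gb5: C5 (6 semitones down).
C5 up an augmented fourth → F#5 (6 semitones).
A minor second up from F#5 is G5.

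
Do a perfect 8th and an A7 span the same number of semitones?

A perfect octave = 12 semitones = an augmented seventh; enharmonically equal.

Yes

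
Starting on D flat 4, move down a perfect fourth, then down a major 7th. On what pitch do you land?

A perfect fourth down from Db4 is Ab3.
Ab3 down a major seventh → Bbb2 (11 semitones).

B double-flat 2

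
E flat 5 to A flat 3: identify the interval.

Descending from Eb5 to Ab3 is the same interval as ascending Ab3 to Eb5.
A to E spans five letter names (A-B-C-D-E), plus an octave, so the interval is some kind of twelfth.
The perfect twelfth spans 19 semitones, and Ab3 to Eb5 is exactly 19 semitones — so this is a perfect twelfth.
(Equivalently, a compound perfect fifth: a perfect fifth plus an octave.)

P12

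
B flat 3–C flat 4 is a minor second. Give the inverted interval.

The rule of nine gives the new number: 9 − 2 = 7, so a second becomes a seventh.
Quality inverts too: minor becomes major. That makes the inversion a major seventh.

major seventh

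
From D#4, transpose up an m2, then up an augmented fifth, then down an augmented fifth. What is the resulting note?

E4

Up a minor second from D#4: E4 (1 semitone up).
An augmented fifth up from E4 is B#4.
Down an augmented fifth from B#4: E4 (8 semitones down).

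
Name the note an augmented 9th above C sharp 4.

The ninth's letter: C up two letter names plus an octave → D.
An augmented ninth is 15 semitones; 15 semitones up from C#4 gives D##5.

D double-sharp 5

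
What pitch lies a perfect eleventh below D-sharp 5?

A-sharp 3

The eleventh's letter: D down four letter names plus an octave → A.
A perfect eleventh spans 17 semitones, so from D#5 the target pitch is A#3.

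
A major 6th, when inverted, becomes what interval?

m3

The rule of nine gives the new number: 9 − 6 = 3, so a sixth becomes a third.
Quality inverts too: major becomes minor. That makes the inversion a minor third.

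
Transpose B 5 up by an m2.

Counting two letter names up from B lands on C.
Moving 1 semitone up from B5 (the size of a minor second) reaches C6.

C 6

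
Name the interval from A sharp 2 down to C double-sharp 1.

Descending from A#2 to C##1 is the same interval as ascending C##1 to A#2.
C to A spans six letter names (C-D-E-F-G-A), plus an octave, so the interval is some kind of thirteenth.
A major thirteenth would be 21 semitones, but C##1 to A#2 is 20 — one semitone narrower, making it a minor thirteenth.
(Equivalently, a compound minor sixth: a minor sixth plus an octave.)

minor thirteenth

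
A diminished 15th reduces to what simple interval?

Subtracting seven from the interval number removes an octave: 15 − 7 = 8.
That makes a diminished fifteenth a compound diminished octave — an octave plus a diminished octave.

diminished 8th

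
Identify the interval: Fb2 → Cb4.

F to C spans five letter names (F-G-A-B-C), plus an octave — that makes it a twelfth of some quality.
Counting semitones, Fb2→Cb4 is 19, which is the perfect twelfth.
(Equivalently, a compound perfect fifth: a perfect fifth plus an octave.)

P12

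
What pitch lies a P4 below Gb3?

Counting four letter names down from G lands on D.
Moving 5 semitones down from Gb3 (the size of a perfect fourth) reaches Db3.

Db3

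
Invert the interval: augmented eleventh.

diminished fifth

First reduce the compound augmented eleventh to its simple form, an augmented fourth.
The rule of nine gives the new number: 9 − 4 = 5, so a fourth becomes a fifth.
Quality inverts too: augmented becomes diminished. That makes the inversion a diminished fifth.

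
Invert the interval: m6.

Interval numbers invert to sum to nine: 6 + 3 = 9, so a sixth inverts to a third.
And minor becomes major under inversion, so we get a major third.

major third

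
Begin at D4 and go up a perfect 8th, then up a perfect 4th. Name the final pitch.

D4 up a perfect octave → D5 (12 semitones).
Up a perfect fourth from D5: G5 (5 semitones up).

G5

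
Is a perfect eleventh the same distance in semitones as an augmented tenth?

Yes

Both span 17 semitones: a perfect eleventh and an augmented tenth are the same chromatic distance.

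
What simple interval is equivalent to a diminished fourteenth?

Each octave removed subtracts seven from the number: 14 − 7 = 7.
So a diminished fourteenth is an octave plus a diminished seventh. The quality is unchanged.

d7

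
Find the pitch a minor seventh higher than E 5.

The seventh takes the letter from E up to D.
A minor seventh is 10 semitones; 10 semitones up from E5 gives D6.

D 6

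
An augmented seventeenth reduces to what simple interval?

augmented third

Take out 2 octaves (14 from the number): 17 − 14 = 3.
Quality carries through unchanged, so the simple form is an augmented third.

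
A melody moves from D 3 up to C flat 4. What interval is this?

D to C spans seven letter names (D-E-F-G-A-B-C) — that makes it a seventh of some quality.
A major seventh would be 11 semitones; D3 to Cb4 is 9, two semitones narrower, so the interval is diminished.

diminished seventh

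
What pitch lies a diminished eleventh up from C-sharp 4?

The eleventh's letter: C up four letter names plus an octave → F.
A diminished eleventh spans 16 semitones, so from C#4 the target pitch is F5.

F 5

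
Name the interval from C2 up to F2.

P4

C to F spans four letter names (C-D-E-F), so the interval is some kind of fourth.
Counting semitones, C2→F2 is 5, which is the perfect fourth.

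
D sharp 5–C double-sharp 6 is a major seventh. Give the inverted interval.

minor 2nd

The rule of nine gives the new number: 9 − 7 = 2, so a seventh becomes a second.
The quality also flips — major becomes minor — giving a minor second.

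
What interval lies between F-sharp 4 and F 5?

d8

F to F is the same letter name, plus an octave: an octave.
The perfect octave is 12 semitones; here we have 11, one semitone narrower: diminished.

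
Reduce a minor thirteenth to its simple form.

minor 6th

Subtracting seven from the interval number removes an octave: 13 − 7 = 6.
That makes a minor thirteenth a compound minor sixth — an octave plus a minor sixth.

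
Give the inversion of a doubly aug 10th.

First reduce the compound doubly augmented tenth to its simple form, a doubly augmented third.
Inverted interval numbers add to nine, so a third pairs with a sixth (3 + 6 = 9).
Quality inverts too: doubly augmented becomes doubly diminished. That makes the inversion a doubly diminished sixth.

dd6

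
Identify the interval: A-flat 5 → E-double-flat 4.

Descending from Ab5 to Ebb4 is the same interval as ascending Ebb4 to Ab5.
E to A spans four letter names (E-F-G-A), plus an octave — that makes it an eleventh of some quality.
The perfect eleventh is 17 semitones; here we have 18, one semitone wider: augmented.
(Equivalently, a compound augmented fourth: an augmented fourth plus an octave.)

augmented 11th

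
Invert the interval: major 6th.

m3

Interval numbers invert to sum to nine: 6 + 3 = 9, so a sixth inverts to a third.
And major becomes minor under inversion, so we get a minor third.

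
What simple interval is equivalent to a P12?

perfect fifth

Each octave removed subtracts seven from the number: 12 − 7 = 5.
So a perfect twelfth is an octave plus a perfect fifth. The quality is unchanged.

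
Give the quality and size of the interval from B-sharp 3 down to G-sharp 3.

major third

Descending from B#3 to G#3 is the same interval as ascending G#3 to B#3.
G to B spans three letter names (G-A-B): a third.
Counting semitones, G#3→B#3 is 4, which is the major third.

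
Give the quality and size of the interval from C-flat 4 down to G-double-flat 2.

augmented eleventh

Descending from Cb4 to Gbb2 is the same interval as ascending Gbb2 to Cb4.
G to C spans four letter names (G-A-B-C), plus an octave — that makes it an eleventh of some quality.
Gbb2 to Cb4 spans 18 semitones — one semitone wider than the perfect eleventh (17) — giving an augmented eleventh.
(Equivalently, a compound augmented fourth: an augmented fourth plus an octave.)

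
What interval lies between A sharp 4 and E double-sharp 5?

A to E spans five letter names (A-B-C-D-E) — that makes it a fifth of some quality.
A#4 to E##5 spans 8 semitones — one semitone wider than the perfect fifth (7) — giving an augmented fifth.

augmented fifth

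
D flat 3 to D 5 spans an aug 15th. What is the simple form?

augmented octave

Take out an octave (7 from the number): 15 − 7 = 8.
Quality carries through unchanged, so the simple form is an augmented octave.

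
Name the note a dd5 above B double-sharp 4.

F sharp 5

Counting five letter names up from B lands on F.
A doubly diminished fifth spans 5 semitones, so from B##4 the target pitch is F#5.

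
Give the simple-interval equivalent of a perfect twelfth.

Each octave removed subtracts seven from the number: 12 − 7 = 5.
Quality carries through unchanged, so the simple form is a perfect fifth.

P5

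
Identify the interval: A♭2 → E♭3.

A to E spans five letter names (A-B-C-D-E), so the interval is some kind of fifth.
Counting semitones, Ab2→Eb3 is 7, which is the perfect fifth.

P5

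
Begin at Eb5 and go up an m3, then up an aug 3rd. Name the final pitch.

A minor third up from Eb5 is Gb5.
An augmented third up from Gb5 is B5.

B5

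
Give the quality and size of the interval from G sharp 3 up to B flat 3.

G to B spans three letter names (G-A-B), so the interval is some kind of third.
The major third is 4 semitones; here we have 2, two semitones narrower: diminished.

diminished third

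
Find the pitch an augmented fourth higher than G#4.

C##5

The fourth takes the letter from G up to C.
An augmented fourth spans 6 semitones, so from G#4 the target pitch is C##5.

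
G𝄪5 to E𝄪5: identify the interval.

m3

Descending from G##5 to E##5 is the same interval as ascending E##5 to G##5.
E to G spans three letter names (E-F-G) — that makes it a third of some quality.
E##5 to G##5 is 3 semitones, a half step short of the major third (4), so this is minor.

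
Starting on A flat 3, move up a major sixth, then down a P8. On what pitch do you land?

A major sixth up from Ab3 is F4.
Down a perfect octave from F4: F3 (12 semitones down).

F 3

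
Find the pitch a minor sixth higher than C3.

Six letter names up from C: A.
Moving 8 semitones up from C3 (the size of a minor sixth) reaches Ab3.

Ab3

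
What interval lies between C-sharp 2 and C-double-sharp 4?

A15

C to C is the same letter name, plus 2 octaves — that makes it a fifteenth of some quality.
The perfect fifteenth is 24 semitones; here we have 25, one semitone wider: augmented.
(Equivalently, a compound augmented octave: an augmented octave plus an octave.)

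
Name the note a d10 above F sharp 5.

A flat 6

The tenth's letter: F up three letter names plus an octave → A.
A diminished tenth is 14 semitones; 14 semitones up from F#5 gives Ab6.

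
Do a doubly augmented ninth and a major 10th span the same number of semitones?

A doubly augmented ninth = 16 semitones = a major tenth; enharmonically equal.

Yes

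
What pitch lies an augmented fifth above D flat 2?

Five letter names up from D: A.
An augmented fifth is 8 semitones; 8 semitones up from Db2 gives A2.

A 2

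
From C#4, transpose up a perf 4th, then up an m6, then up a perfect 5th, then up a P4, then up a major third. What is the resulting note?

Up a perfect fourth from C#4: F#4 (5 semitones up).
A minor sixth up from F#4 is D5.
Up a perfect fifth from D5: A5 (7 semitones up).
A5 up a perfect fourth → D6 (5 semitones).
D6 up a major third → F#6 (4 semitones).

F#6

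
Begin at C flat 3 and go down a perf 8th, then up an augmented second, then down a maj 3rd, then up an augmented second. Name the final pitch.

Cb3 down a perfect octave → Cb2 (12 semitones).
An augmented second up from Cb2 is D2.
D2 down a major third → Bb1 (4 semitones).
Up an augmented second from Bb1: C#2 (3 semitones up).

C sharp 2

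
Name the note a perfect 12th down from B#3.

The twelfth's letter: B down five letter names plus an octave → E.
A perfect twelfth is 19 semitones; 19 semitones down from B#3 gives E#2.

E#2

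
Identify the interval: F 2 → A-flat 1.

Descending from F2 to Ab1 is the same interval as ascending Ab1 to F2.
A to F spans six letter names (A-B-C-D-E-F), so the interval is some kind of sixth.
Ab1 to F2 is 9 semitones, matching the major sixth exactly, so the quality is major.

major sixth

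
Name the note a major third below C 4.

A flat 3

The third takes the letter from C down to A.
Moving 4 semitones down from C4 (the size of a major third) reaches Ab3.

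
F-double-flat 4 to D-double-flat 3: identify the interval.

minor 10th

Descending from Fbb4 to Dbb3 is the same interval as ascending Dbb3 to Fbb4.
D to F spans three letter names (D-E-F), plus an octave, so the interval is some kind of tenth.
Dbb3 to Fbb4 is 15 semitones, a half step short of the major tenth (16), so this is minor.
(Equivalently, a compound minor third: a minor third plus an octave.)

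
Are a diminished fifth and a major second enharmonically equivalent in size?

A diminished fifth is 6 semitones but a major second is 2 semitones — different sizes.

No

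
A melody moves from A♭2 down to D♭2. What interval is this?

P5

Descending from Ab2 to Db2 is the same interval as ascending Db2 to Ab2.
D to A spans five letter names (D-E-F-G-A), so the interval is some kind of fifth.
Counting semitones, Db2→Ab2 is 7, which is the perfect fifth.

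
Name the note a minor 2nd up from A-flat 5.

B-double-flat 5

Two letter names up from A: B.
A minor second is 1 semitone; 1 semitone up from Ab5 gives Bbb5.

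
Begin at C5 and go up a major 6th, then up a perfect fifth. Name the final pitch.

E6

C5 up a major sixth → A5 (9 semitones).
A5 up a perfect fifth → E6 (7 semitones).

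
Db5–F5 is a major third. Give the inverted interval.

minor 6th

Interval numbers invert to sum to nine: 3 + 6 = 9, so a third inverts to a sixth.
And major becomes minor under inversion, so we get a minor sixth.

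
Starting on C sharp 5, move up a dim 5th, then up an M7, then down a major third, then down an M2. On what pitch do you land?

C 6

A diminished fifth up from C#5 is G5.
A major seventh up from G5 is F#6.
A major third down from F#6 is D6.
D6 down a major second → C6 (2 semitones).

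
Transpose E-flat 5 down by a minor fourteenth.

F 3

Seven letters down from E (plus an octave) reaches F.
A minor fourteenth spans 22 semitones, so from Eb5 the target pitch is F3.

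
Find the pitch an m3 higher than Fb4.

Abb4

Three letter names up from F: A.
Moving 3 semitones up from Fb4 (the size of a minor third) reaches Abb4.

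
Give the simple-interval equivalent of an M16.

major second

Each octave removed subtracts seven from the number: 16 − 14 = 2.
That makes a major sixteenth a compound major second — 2 octaves plus a major second.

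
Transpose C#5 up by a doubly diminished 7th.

Bbb5

The seventh takes the letter from C up to B.
A doubly diminished seventh spans 8 semitones, so from C#5 the target pitch is Bbb5.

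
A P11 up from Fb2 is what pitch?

Bbb3

Counting four letter names plus an octave up from F lands on B.
A perfect eleventh spans 17 semitones, so from Fb2 the target pitch is Bbb3.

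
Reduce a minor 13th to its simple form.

minor sixth

Subtracting seven from the interval number removes an octave: 13 − 7 = 6.
Quality carries through unchanged, so the simple form is a minor sixth.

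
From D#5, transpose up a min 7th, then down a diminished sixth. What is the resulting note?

Up a minor seventh from D#5: C#6 (10 semitones up).
C#6 down a diminished sixth → E##5 (7 semitones).

E##5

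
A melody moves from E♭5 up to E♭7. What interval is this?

perfect fifteenth

E to E is the same letter name, plus 2 octaves: a fifteenth.
The perfect fifteenth spans 24 semitones, and Eb5 to Eb7 is exactly 24 semitones — so this is a perfect fifteenth.
(Equivalently, a compound perfect octave: a perfect octave plus an octave.)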